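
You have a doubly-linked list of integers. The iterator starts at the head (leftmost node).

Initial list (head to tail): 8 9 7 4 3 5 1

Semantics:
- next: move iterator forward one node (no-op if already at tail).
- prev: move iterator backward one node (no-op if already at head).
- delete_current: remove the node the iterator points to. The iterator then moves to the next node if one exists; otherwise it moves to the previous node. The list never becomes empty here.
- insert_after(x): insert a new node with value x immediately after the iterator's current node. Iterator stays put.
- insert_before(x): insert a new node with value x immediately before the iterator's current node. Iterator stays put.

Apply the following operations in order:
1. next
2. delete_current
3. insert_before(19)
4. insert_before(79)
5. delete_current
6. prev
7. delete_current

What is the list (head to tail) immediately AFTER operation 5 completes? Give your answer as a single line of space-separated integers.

Answer: 8 19 79 4 3 5 1

Derivation:
After 1 (next): list=[8, 9, 7, 4, 3, 5, 1] cursor@9
After 2 (delete_current): list=[8, 7, 4, 3, 5, 1] cursor@7
After 3 (insert_before(19)): list=[8, 19, 7, 4, 3, 5, 1] cursor@7
After 4 (insert_before(79)): list=[8, 19, 79, 7, 4, 3, 5, 1] cursor@7
After 5 (delete_current): list=[8, 19, 79, 4, 3, 5, 1] cursor@4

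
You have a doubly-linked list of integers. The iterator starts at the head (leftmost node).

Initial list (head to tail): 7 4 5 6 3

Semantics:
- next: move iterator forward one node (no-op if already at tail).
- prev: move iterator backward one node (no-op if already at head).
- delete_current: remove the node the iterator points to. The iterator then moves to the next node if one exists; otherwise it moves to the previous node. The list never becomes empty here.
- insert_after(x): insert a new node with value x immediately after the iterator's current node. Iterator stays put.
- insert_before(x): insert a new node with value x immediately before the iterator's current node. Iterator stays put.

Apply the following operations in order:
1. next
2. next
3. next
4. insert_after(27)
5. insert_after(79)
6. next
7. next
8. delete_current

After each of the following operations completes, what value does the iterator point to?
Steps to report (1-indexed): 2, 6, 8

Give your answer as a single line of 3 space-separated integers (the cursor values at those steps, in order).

Answer: 5 79 3

Derivation:
After 1 (next): list=[7, 4, 5, 6, 3] cursor@4
After 2 (next): list=[7, 4, 5, 6, 3] cursor@5
After 3 (next): list=[7, 4, 5, 6, 3] cursor@6
After 4 (insert_after(27)): list=[7, 4, 5, 6, 27, 3] cursor@6
After 5 (insert_after(79)): list=[7, 4, 5, 6, 79, 27, 3] cursor@6
After 6 (next): list=[7, 4, 5, 6, 79, 27, 3] cursor@79
After 7 (next): list=[7, 4, 5, 6, 79, 27, 3] cursor@27
After 8 (delete_current): list=[7, 4, 5, 6, 79, 3] cursor@3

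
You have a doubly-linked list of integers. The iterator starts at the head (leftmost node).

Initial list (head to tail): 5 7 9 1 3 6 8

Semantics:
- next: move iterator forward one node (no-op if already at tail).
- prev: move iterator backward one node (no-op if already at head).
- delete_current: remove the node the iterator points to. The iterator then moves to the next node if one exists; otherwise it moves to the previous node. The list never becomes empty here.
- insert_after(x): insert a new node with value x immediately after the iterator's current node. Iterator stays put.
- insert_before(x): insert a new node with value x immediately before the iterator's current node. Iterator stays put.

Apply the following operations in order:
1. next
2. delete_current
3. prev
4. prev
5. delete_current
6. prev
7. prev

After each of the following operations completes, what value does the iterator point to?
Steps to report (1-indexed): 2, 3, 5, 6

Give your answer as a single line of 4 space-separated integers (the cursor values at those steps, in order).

After 1 (next): list=[5, 7, 9, 1, 3, 6, 8] cursor@7
After 2 (delete_current): list=[5, 9, 1, 3, 6, 8] cursor@9
After 3 (prev): list=[5, 9, 1, 3, 6, 8] cursor@5
After 4 (prev): list=[5, 9, 1, 3, 6, 8] cursor@5
After 5 (delete_current): list=[9, 1, 3, 6, 8] cursor@9
After 6 (prev): list=[9, 1, 3, 6, 8] cursor@9
After 7 (prev): list=[9, 1, 3, 6, 8] cursor@9

Answer: 9 5 9 9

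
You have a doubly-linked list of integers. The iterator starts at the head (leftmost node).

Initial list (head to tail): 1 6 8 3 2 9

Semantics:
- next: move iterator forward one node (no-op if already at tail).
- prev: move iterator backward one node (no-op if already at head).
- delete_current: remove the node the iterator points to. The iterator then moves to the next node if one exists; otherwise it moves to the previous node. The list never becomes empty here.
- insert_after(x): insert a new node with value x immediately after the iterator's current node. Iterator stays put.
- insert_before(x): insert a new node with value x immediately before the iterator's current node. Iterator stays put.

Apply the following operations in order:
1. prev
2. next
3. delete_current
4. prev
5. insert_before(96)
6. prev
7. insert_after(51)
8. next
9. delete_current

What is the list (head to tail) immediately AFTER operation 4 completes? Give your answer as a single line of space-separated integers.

Answer: 1 8 3 2 9

Derivation:
After 1 (prev): list=[1, 6, 8, 3, 2, 9] cursor@1
After 2 (next): list=[1, 6, 8, 3, 2, 9] cursor@6
After 3 (delete_current): list=[1, 8, 3, 2, 9] cursor@8
After 4 (prev): list=[1, 8, 3, 2, 9] cursor@1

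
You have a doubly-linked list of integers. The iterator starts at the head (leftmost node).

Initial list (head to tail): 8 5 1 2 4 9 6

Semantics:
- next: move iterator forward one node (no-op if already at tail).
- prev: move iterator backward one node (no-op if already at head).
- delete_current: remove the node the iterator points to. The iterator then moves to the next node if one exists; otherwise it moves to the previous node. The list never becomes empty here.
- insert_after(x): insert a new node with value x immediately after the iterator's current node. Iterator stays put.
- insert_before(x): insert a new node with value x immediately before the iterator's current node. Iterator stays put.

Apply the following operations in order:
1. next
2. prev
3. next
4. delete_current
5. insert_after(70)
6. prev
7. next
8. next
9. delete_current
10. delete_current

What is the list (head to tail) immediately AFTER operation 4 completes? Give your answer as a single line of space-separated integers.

After 1 (next): list=[8, 5, 1, 2, 4, 9, 6] cursor@5
After 2 (prev): list=[8, 5, 1, 2, 4, 9, 6] cursor@8
After 3 (next): list=[8, 5, 1, 2, 4, 9, 6] cursor@5
After 4 (delete_current): list=[8, 1, 2, 4, 9, 6] cursor@1

Answer: 8 1 2 4 9 6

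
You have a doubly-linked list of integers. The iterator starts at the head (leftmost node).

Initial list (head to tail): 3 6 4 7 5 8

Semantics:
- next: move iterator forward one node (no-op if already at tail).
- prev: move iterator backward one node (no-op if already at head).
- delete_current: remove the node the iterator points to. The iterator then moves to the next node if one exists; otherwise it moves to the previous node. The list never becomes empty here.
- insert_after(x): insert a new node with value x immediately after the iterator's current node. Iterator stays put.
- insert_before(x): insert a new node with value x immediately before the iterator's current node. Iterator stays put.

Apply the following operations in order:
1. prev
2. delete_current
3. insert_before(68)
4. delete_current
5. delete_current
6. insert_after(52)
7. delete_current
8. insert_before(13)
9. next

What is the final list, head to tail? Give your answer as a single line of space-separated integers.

Answer: 68 13 52 5 8

Derivation:
After 1 (prev): list=[3, 6, 4, 7, 5, 8] cursor@3
After 2 (delete_current): list=[6, 4, 7, 5, 8] cursor@6
After 3 (insert_before(68)): list=[68, 6, 4, 7, 5, 8] cursor@6
After 4 (delete_current): list=[68, 4, 7, 5, 8] cursor@4
After 5 (delete_current): list=[68, 7, 5, 8] cursor@7
After 6 (insert_after(52)): list=[68, 7, 52, 5, 8] cursor@7
After 7 (delete_current): list=[68, 52, 5, 8] cursor@52
After 8 (insert_before(13)): list=[68, 13, 52, 5, 8] cursor@52
After 9 (next): list=[68, 13, 52, 5, 8] cursor@5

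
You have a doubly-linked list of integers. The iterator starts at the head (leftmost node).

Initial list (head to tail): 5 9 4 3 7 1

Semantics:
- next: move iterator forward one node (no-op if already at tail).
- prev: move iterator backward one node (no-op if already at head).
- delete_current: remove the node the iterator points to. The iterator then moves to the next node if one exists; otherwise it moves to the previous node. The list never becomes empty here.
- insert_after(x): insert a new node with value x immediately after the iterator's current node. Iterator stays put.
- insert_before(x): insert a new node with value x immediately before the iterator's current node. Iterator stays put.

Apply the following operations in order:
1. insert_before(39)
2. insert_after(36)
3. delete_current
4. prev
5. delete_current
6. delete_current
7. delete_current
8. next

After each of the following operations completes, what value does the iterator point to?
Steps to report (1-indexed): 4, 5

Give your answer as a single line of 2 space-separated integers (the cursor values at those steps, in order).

Answer: 39 36

Derivation:
After 1 (insert_before(39)): list=[39, 5, 9, 4, 3, 7, 1] cursor@5
After 2 (insert_after(36)): list=[39, 5, 36, 9, 4, 3, 7, 1] cursor@5
After 3 (delete_current): list=[39, 36, 9, 4, 3, 7, 1] cursor@36
After 4 (prev): list=[39, 36, 9, 4, 3, 7, 1] cursor@39
After 5 (delete_current): list=[36, 9, 4, 3, 7, 1] cursor@36
After 6 (delete_current): list=[9, 4, 3, 7, 1] cursor@9
After 7 (delete_current): list=[4, 3, 7, 1] cursor@4
After 8 (next): list=[4, 3, 7, 1] cursor@3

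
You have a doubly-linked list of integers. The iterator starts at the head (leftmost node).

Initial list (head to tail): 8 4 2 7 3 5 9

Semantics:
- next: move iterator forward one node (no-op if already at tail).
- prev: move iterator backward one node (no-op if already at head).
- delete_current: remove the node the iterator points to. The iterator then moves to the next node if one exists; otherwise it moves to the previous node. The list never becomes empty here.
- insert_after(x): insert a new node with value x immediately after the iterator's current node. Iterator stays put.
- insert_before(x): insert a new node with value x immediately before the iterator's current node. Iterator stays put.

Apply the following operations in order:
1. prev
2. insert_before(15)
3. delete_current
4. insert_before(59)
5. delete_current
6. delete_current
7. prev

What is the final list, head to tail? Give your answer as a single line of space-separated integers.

After 1 (prev): list=[8, 4, 2, 7, 3, 5, 9] cursor@8
After 2 (insert_before(15)): list=[15, 8, 4, 2, 7, 3, 5, 9] cursor@8
After 3 (delete_current): list=[15, 4, 2, 7, 3, 5, 9] cursor@4
After 4 (insert_before(59)): list=[15, 59, 4, 2, 7, 3, 5, 9] cursor@4
After 5 (delete_current): list=[15, 59, 2, 7, 3, 5, 9] cursor@2
After 6 (delete_current): list=[15, 59, 7, 3, 5, 9] cursor@7
After 7 (prev): list=[15, 59, 7, 3, 5, 9] cursor@59

Answer: 15 59 7 3 5 9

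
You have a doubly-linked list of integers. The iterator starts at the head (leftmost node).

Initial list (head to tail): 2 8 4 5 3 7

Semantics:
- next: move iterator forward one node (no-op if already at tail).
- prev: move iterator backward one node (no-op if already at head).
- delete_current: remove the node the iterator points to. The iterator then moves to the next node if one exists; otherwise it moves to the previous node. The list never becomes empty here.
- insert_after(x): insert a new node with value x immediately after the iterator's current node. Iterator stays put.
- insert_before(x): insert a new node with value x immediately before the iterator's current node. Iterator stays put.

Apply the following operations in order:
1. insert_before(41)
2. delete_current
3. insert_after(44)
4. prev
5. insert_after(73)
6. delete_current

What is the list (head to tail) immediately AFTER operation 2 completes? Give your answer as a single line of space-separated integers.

Answer: 41 8 4 5 3 7

Derivation:
After 1 (insert_before(41)): list=[41, 2, 8, 4, 5, 3, 7] cursor@2
After 2 (delete_current): list=[41, 8, 4, 5, 3, 7] cursor@8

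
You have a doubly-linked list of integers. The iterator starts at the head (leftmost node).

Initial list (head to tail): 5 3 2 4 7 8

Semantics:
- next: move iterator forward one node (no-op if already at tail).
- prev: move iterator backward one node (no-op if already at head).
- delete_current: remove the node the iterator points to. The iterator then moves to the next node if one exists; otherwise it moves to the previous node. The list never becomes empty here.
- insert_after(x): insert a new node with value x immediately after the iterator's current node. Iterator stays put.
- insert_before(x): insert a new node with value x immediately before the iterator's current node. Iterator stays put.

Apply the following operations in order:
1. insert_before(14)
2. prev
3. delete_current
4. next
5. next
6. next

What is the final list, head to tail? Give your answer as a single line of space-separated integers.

Answer: 5 3 2 4 7 8

Derivation:
After 1 (insert_before(14)): list=[14, 5, 3, 2, 4, 7, 8] cursor@5
After 2 (prev): list=[14, 5, 3, 2, 4, 7, 8] cursor@14
After 3 (delete_current): list=[5, 3, 2, 4, 7, 8] cursor@5
After 4 (next): list=[5, 3, 2, 4, 7, 8] cursor@3
After 5 (next): list=[5, 3, 2, 4, 7, 8] cursor@2
After 6 (next): list=[5, 3, 2, 4, 7, 8] cursor@4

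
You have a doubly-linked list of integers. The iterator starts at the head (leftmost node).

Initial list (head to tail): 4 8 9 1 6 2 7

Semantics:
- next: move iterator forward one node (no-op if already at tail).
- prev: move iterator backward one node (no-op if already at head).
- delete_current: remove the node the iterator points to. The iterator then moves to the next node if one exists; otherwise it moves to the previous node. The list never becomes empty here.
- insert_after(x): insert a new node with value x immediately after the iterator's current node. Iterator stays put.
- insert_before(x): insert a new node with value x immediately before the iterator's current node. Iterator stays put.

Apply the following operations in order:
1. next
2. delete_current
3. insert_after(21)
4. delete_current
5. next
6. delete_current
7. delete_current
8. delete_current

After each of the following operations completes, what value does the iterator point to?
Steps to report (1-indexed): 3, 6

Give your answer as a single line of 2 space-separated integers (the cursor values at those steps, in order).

Answer: 9 6

Derivation:
After 1 (next): list=[4, 8, 9, 1, 6, 2, 7] cursor@8
After 2 (delete_current): list=[4, 9, 1, 6, 2, 7] cursor@9
After 3 (insert_after(21)): list=[4, 9, 21, 1, 6, 2, 7] cursor@9
After 4 (delete_current): list=[4, 21, 1, 6, 2, 7] cursor@21
After 5 (next): list=[4, 21, 1, 6, 2, 7] cursor@1
After 6 (delete_current): list=[4, 21, 6, 2, 7] cursor@6
After 7 (delete_current): list=[4, 21, 2, 7] cursor@2
After 8 (delete_current): list=[4, 21, 7] cursor@7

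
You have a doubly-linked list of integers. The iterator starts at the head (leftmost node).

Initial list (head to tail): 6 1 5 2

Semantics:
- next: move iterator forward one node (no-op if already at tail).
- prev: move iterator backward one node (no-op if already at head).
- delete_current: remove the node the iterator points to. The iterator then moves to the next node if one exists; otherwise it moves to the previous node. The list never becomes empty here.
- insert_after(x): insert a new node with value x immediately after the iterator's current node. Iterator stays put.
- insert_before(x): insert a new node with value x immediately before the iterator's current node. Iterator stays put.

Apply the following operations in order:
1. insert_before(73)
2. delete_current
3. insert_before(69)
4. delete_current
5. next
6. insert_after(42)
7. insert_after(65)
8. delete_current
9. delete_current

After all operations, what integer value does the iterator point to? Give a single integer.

After 1 (insert_before(73)): list=[73, 6, 1, 5, 2] cursor@6
After 2 (delete_current): list=[73, 1, 5, 2] cursor@1
After 3 (insert_before(69)): list=[73, 69, 1, 5, 2] cursor@1
After 4 (delete_current): list=[73, 69, 5, 2] cursor@5
After 5 (next): list=[73, 69, 5, 2] cursor@2
After 6 (insert_after(42)): list=[73, 69, 5, 2, 42] cursor@2
After 7 (insert_after(65)): list=[73, 69, 5, 2, 65, 42] cursor@2
After 8 (delete_current): list=[73, 69, 5, 65, 42] cursor@65
After 9 (delete_current): list=[73, 69, 5, 42] cursor@42

Answer: 42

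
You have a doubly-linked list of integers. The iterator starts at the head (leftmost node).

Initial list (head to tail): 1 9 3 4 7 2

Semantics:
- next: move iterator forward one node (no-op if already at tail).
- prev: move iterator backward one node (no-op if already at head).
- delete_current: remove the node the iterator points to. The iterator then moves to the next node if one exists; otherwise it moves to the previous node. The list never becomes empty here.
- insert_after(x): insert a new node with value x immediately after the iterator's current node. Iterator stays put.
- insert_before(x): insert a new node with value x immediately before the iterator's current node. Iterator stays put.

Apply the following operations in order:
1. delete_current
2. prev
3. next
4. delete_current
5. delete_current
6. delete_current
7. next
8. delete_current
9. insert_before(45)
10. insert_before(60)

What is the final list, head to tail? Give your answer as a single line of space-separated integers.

Answer: 45 60 9

Derivation:
After 1 (delete_current): list=[9, 3, 4, 7, 2] cursor@9
After 2 (prev): list=[9, 3, 4, 7, 2] cursor@9
After 3 (next): list=[9, 3, 4, 7, 2] cursor@3
After 4 (delete_current): list=[9, 4, 7, 2] cursor@4
After 5 (delete_current): list=[9, 7, 2] cursor@7
After 6 (delete_current): list=[9, 2] cursor@2
After 7 (next): list=[9, 2] cursor@2
After 8 (delete_current): list=[9] cursor@9
After 9 (insert_before(45)): list=[45, 9] cursor@9
After 10 (insert_before(60)): list=[45, 60, 9] cursor@9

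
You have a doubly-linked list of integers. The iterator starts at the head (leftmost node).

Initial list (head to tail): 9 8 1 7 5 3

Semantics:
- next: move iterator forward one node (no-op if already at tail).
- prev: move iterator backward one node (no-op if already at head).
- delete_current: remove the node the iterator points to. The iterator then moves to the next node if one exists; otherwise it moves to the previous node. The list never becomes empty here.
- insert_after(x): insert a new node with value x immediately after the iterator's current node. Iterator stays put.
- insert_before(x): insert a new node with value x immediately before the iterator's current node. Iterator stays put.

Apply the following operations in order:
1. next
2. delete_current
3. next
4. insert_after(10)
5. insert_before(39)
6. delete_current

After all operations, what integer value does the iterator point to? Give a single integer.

After 1 (next): list=[9, 8, 1, 7, 5, 3] cursor@8
After 2 (delete_current): list=[9, 1, 7, 5, 3] cursor@1
After 3 (next): list=[9, 1, 7, 5, 3] cursor@7
After 4 (insert_after(10)): list=[9, 1, 7, 10, 5, 3] cursor@7
After 5 (insert_before(39)): list=[9, 1, 39, 7, 10, 5, 3] cursor@7
After 6 (delete_current): list=[9, 1, 39, 10, 5, 3] cursor@10

Answer: 10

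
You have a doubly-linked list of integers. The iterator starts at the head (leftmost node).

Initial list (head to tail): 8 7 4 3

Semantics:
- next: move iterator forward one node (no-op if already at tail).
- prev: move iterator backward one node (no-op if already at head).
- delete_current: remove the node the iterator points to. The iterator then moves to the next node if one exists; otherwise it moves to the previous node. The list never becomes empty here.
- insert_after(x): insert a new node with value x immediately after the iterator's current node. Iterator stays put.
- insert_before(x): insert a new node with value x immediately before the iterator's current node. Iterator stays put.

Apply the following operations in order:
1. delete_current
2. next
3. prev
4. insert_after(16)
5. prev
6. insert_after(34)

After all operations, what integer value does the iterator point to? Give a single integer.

After 1 (delete_current): list=[7, 4, 3] cursor@7
After 2 (next): list=[7, 4, 3] cursor@4
After 3 (prev): list=[7, 4, 3] cursor@7
After 4 (insert_after(16)): list=[7, 16, 4, 3] cursor@7
After 5 (prev): list=[7, 16, 4, 3] cursor@7
After 6 (insert_after(34)): list=[7, 34, 16, 4, 3] cursor@7

Answer: 7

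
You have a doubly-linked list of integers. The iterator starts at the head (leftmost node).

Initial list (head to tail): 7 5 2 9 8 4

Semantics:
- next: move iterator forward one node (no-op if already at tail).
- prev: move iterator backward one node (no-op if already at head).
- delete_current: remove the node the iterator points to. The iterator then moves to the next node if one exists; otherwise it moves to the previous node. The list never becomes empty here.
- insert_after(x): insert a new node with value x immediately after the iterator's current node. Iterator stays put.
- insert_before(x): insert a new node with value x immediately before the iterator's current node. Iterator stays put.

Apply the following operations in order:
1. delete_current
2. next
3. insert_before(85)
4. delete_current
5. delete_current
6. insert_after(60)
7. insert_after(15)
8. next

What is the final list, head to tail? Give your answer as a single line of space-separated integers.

Answer: 5 85 8 15 60 4

Derivation:
After 1 (delete_current): list=[5, 2, 9, 8, 4] cursor@5
After 2 (next): list=[5, 2, 9, 8, 4] cursor@2
After 3 (insert_before(85)): list=[5, 85, 2, 9, 8, 4] cursor@2
After 4 (delete_current): list=[5, 85, 9, 8, 4] cursor@9
After 5 (delete_current): list=[5, 85, 8, 4] cursor@8
After 6 (insert_after(60)): list=[5, 85, 8, 60, 4] cursor@8
After 7 (insert_after(15)): list=[5, 85, 8, 15, 60, 4] cursor@8
After 8 (next): list=[5, 85, 8, 15, 60, 4] cursor@15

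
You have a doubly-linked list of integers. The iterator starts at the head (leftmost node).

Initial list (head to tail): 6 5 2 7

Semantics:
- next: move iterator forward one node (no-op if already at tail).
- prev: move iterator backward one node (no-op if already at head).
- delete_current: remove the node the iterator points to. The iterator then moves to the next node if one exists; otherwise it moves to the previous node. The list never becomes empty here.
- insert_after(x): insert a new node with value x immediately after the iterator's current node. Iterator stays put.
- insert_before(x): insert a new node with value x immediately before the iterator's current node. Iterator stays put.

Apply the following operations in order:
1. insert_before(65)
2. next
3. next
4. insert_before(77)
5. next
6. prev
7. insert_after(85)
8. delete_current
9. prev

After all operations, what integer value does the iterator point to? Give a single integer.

Answer: 77

Derivation:
After 1 (insert_before(65)): list=[65, 6, 5, 2, 7] cursor@6
After 2 (next): list=[65, 6, 5, 2, 7] cursor@5
After 3 (next): list=[65, 6, 5, 2, 7] cursor@2
After 4 (insert_before(77)): list=[65, 6, 5, 77, 2, 7] cursor@2
After 5 (next): list=[65, 6, 5, 77, 2, 7] cursor@7
After 6 (prev): list=[65, 6, 5, 77, 2, 7] cursor@2
After 7 (insert_after(85)): list=[65, 6, 5, 77, 2, 85, 7] cursor@2
After 8 (delete_current): list=[65, 6, 5, 77, 85, 7] cursor@85
After 9 (prev): list=[65, 6, 5, 77, 85, 7] cursor@77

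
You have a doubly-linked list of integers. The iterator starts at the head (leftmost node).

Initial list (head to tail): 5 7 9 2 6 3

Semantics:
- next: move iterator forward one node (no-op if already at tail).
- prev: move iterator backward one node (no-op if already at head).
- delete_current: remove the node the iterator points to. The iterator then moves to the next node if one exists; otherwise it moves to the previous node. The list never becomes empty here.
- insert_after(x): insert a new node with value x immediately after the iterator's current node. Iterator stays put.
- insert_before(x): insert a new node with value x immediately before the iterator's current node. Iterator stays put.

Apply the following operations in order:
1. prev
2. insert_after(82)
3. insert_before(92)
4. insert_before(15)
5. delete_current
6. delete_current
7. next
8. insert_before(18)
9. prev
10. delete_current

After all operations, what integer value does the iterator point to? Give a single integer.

Answer: 9

Derivation:
After 1 (prev): list=[5, 7, 9, 2, 6, 3] cursor@5
After 2 (insert_after(82)): list=[5, 82, 7, 9, 2, 6, 3] cursor@5
After 3 (insert_before(92)): list=[92, 5, 82, 7, 9, 2, 6, 3] cursor@5
After 4 (insert_before(15)): list=[92, 15, 5, 82, 7, 9, 2, 6, 3] cursor@5
After 5 (delete_current): list=[92, 15, 82, 7, 9, 2, 6, 3] cursor@82
After 6 (delete_current): list=[92, 15, 7, 9, 2, 6, 3] cursor@7
After 7 (next): list=[92, 15, 7, 9, 2, 6, 3] cursor@9
After 8 (insert_before(18)): list=[92, 15, 7, 18, 9, 2, 6, 3] cursor@9
After 9 (prev): list=[92, 15, 7, 18, 9, 2, 6, 3] cursor@18
After 10 (delete_current): list=[92, 15, 7, 9, 2, 6, 3] cursor@9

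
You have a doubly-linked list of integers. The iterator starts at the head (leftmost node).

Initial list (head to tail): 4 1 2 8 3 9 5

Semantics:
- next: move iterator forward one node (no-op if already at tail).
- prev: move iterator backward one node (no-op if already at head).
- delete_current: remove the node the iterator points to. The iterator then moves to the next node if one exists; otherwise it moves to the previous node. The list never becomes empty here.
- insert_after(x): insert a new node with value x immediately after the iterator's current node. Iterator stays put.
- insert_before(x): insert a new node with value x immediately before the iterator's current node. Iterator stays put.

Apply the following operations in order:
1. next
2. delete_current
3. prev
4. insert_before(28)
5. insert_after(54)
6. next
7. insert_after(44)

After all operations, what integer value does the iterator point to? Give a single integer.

After 1 (next): list=[4, 1, 2, 8, 3, 9, 5] cursor@1
After 2 (delete_current): list=[4, 2, 8, 3, 9, 5] cursor@2
After 3 (prev): list=[4, 2, 8, 3, 9, 5] cursor@4
After 4 (insert_before(28)): list=[28, 4, 2, 8, 3, 9, 5] cursor@4
After 5 (insert_after(54)): list=[28, 4, 54, 2, 8, 3, 9, 5] cursor@4
After 6 (next): list=[28, 4, 54, 2, 8, 3, 9, 5] cursor@54
After 7 (insert_after(44)): list=[28, 4, 54, 44, 2, 8, 3, 9, 5] cursor@54

Answer: 54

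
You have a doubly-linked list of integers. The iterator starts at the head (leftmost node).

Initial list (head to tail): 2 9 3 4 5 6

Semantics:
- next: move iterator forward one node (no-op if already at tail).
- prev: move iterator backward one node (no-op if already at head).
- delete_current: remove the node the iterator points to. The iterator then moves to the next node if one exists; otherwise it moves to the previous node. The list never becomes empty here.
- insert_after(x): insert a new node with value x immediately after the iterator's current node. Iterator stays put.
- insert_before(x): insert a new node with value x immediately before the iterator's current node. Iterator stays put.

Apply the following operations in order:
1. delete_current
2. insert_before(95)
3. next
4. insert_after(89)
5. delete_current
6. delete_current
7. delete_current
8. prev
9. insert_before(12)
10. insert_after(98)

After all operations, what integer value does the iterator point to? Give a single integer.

After 1 (delete_current): list=[9, 3, 4, 5, 6] cursor@9
After 2 (insert_before(95)): list=[95, 9, 3, 4, 5, 6] cursor@9
After 3 (next): list=[95, 9, 3, 4, 5, 6] cursor@3
After 4 (insert_after(89)): list=[95, 9, 3, 89, 4, 5, 6] cursor@3
After 5 (delete_current): list=[95, 9, 89, 4, 5, 6] cursor@89
After 6 (delete_current): list=[95, 9, 4, 5, 6] cursor@4
After 7 (delete_current): list=[95, 9, 5, 6] cursor@5
After 8 (prev): list=[95, 9, 5, 6] cursor@9
After 9 (insert_before(12)): list=[95, 12, 9, 5, 6] cursor@9
After 10 (insert_after(98)): list=[95, 12, 9, 98, 5, 6] cursor@9

Answer: 9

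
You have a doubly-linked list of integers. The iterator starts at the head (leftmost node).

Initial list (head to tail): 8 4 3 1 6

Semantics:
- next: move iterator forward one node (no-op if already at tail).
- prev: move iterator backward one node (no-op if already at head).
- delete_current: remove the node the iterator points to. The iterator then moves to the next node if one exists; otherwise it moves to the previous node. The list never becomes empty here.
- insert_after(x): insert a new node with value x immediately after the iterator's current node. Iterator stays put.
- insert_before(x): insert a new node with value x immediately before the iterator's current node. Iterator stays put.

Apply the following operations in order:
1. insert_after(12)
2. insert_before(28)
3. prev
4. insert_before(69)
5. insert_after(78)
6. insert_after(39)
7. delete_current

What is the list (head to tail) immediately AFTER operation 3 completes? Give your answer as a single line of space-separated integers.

After 1 (insert_after(12)): list=[8, 12, 4, 3, 1, 6] cursor@8
After 2 (insert_before(28)): list=[28, 8, 12, 4, 3, 1, 6] cursor@8
After 3 (prev): list=[28, 8, 12, 4, 3, 1, 6] cursor@28

Answer: 28 8 12 4 3 1 6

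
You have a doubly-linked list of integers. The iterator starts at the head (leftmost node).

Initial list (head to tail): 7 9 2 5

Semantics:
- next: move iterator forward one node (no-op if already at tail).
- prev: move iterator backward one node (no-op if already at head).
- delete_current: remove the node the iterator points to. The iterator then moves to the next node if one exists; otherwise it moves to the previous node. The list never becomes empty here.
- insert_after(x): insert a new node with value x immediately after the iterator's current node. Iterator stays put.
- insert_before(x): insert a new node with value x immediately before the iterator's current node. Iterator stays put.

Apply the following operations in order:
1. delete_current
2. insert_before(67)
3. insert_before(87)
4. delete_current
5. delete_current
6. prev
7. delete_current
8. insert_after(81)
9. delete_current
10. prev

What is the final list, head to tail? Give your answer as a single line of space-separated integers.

Answer: 67 81

Derivation:
After 1 (delete_current): list=[9, 2, 5] cursor@9
After 2 (insert_before(67)): list=[67, 9, 2, 5] cursor@9
After 3 (insert_before(87)): list=[67, 87, 9, 2, 5] cursor@9
After 4 (delete_current): list=[67, 87, 2, 5] cursor@2
After 5 (delete_current): list=[67, 87, 5] cursor@5
After 6 (prev): list=[67, 87, 5] cursor@87
After 7 (delete_current): list=[67, 5] cursor@5
After 8 (insert_after(81)): list=[67, 5, 81] cursor@5
After 9 (delete_current): list=[67, 81] cursor@81
After 10 (prev): list=[67, 81] cursor@67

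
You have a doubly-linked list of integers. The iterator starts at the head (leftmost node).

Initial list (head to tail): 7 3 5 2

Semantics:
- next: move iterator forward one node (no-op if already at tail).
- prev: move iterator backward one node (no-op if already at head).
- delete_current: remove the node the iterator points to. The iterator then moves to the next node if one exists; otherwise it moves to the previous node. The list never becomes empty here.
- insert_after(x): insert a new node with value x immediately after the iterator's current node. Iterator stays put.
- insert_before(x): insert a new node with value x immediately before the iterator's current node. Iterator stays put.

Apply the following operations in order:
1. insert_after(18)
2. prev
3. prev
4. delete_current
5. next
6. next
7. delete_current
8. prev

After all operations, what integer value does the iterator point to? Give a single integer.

After 1 (insert_after(18)): list=[7, 18, 3, 5, 2] cursor@7
After 2 (prev): list=[7, 18, 3, 5, 2] cursor@7
After 3 (prev): list=[7, 18, 3, 5, 2] cursor@7
After 4 (delete_current): list=[18, 3, 5, 2] cursor@18
After 5 (next): list=[18, 3, 5, 2] cursor@3
After 6 (next): list=[18, 3, 5, 2] cursor@5
After 7 (delete_current): list=[18, 3, 2] cursor@2
After 8 (prev): list=[18, 3, 2] cursor@3

Answer: 3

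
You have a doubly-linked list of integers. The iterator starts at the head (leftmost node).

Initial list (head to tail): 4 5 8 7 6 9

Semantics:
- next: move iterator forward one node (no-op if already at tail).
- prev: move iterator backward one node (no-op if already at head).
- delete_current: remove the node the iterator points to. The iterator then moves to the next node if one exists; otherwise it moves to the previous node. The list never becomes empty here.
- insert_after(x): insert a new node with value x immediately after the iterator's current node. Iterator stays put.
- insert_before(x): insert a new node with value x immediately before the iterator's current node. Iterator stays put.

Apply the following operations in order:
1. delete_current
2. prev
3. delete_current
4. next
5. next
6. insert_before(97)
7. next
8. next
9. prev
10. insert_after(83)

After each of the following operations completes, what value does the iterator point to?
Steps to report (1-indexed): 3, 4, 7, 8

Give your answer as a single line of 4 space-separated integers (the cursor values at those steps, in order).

After 1 (delete_current): list=[5, 8, 7, 6, 9] cursor@5
After 2 (prev): list=[5, 8, 7, 6, 9] cursor@5
After 3 (delete_current): list=[8, 7, 6, 9] cursor@8
After 4 (next): list=[8, 7, 6, 9] cursor@7
After 5 (next): list=[8, 7, 6, 9] cursor@6
After 6 (insert_before(97)): list=[8, 7, 97, 6, 9] cursor@6
After 7 (next): list=[8, 7, 97, 6, 9] cursor@9
After 8 (next): list=[8, 7, 97, 6, 9] cursor@9
After 9 (prev): list=[8, 7, 97, 6, 9] cursor@6
After 10 (insert_after(83)): list=[8, 7, 97, 6, 83, 9] cursor@6

Answer: 8 7 9 9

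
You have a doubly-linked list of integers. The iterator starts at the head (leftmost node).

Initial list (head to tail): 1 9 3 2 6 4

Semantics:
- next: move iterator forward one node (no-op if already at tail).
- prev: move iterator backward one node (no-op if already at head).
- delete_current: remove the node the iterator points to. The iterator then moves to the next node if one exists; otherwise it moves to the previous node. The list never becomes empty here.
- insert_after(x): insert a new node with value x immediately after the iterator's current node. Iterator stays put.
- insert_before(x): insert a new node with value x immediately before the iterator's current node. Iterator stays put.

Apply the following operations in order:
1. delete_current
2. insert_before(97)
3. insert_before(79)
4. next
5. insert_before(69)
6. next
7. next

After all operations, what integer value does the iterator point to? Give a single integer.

After 1 (delete_current): list=[9, 3, 2, 6, 4] cursor@9
After 2 (insert_before(97)): list=[97, 9, 3, 2, 6, 4] cursor@9
After 3 (insert_before(79)): list=[97, 79, 9, 3, 2, 6, 4] cursor@9
After 4 (next): list=[97, 79, 9, 3, 2, 6, 4] cursor@3
After 5 (insert_before(69)): list=[97, 79, 9, 69, 3, 2, 6, 4] cursor@3
After 6 (next): list=[97, 79, 9, 69, 3, 2, 6, 4] cursor@2
After 7 (next): list=[97, 79, 9, 69, 3, 2, 6, 4] cursor@6

Answer: 6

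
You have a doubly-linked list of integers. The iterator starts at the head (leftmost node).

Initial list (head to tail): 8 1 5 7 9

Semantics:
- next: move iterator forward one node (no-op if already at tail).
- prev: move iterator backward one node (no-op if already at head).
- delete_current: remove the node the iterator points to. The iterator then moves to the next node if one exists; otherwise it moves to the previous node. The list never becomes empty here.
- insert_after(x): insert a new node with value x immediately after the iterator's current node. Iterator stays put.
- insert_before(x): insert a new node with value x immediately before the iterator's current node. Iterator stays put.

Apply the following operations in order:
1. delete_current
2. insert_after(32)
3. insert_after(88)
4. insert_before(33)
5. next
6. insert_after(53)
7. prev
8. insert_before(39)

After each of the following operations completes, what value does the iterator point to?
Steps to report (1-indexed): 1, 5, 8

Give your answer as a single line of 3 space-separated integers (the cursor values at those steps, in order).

After 1 (delete_current): list=[1, 5, 7, 9] cursor@1
After 2 (insert_after(32)): list=[1, 32, 5, 7, 9] cursor@1
After 3 (insert_after(88)): list=[1, 88, 32, 5, 7, 9] cursor@1
After 4 (insert_before(33)): list=[33, 1, 88, 32, 5, 7, 9] cursor@1
After 5 (next): list=[33, 1, 88, 32, 5, 7, 9] cursor@88
After 6 (insert_after(53)): list=[33, 1, 88, 53, 32, 5, 7, 9] cursor@88
After 7 (prev): list=[33, 1, 88, 53, 32, 5, 7, 9] cursor@1
After 8 (insert_before(39)): list=[33, 39, 1, 88, 53, 32, 5, 7, 9] cursor@1

Answer: 1 88 1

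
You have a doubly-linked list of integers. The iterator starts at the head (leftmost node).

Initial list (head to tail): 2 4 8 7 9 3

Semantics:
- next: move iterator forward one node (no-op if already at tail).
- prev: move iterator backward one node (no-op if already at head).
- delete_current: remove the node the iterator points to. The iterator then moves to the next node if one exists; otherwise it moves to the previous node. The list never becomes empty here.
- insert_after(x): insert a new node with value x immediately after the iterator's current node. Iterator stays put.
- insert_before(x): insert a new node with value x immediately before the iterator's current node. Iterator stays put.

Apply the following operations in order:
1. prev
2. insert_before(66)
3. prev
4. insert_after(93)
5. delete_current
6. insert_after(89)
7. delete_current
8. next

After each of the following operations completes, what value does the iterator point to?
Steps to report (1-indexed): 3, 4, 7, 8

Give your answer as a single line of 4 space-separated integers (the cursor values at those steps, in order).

Answer: 66 66 89 2

Derivation:
After 1 (prev): list=[2, 4, 8, 7, 9, 3] cursor@2
After 2 (insert_before(66)): list=[66, 2, 4, 8, 7, 9, 3] cursor@2
After 3 (prev): list=[66, 2, 4, 8, 7, 9, 3] cursor@66
After 4 (insert_after(93)): list=[66, 93, 2, 4, 8, 7, 9, 3] cursor@66
After 5 (delete_current): list=[93, 2, 4, 8, 7, 9, 3] cursor@93
After 6 (insert_after(89)): list=[93, 89, 2, 4, 8, 7, 9, 3] cursor@93
After 7 (delete_current): list=[89, 2, 4, 8, 7, 9, 3] cursor@89
After 8 (next): list=[89, 2, 4, 8, 7, 9, 3] cursor@2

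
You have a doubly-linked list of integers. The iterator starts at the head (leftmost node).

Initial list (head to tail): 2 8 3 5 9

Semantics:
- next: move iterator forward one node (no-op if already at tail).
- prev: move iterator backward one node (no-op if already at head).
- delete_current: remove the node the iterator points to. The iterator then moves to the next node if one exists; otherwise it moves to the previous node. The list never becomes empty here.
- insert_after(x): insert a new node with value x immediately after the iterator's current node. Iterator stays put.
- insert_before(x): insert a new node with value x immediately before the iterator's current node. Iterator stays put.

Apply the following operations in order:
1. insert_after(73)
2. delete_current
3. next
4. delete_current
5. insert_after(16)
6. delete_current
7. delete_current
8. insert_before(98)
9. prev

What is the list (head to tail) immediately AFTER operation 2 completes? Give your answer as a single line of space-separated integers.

After 1 (insert_after(73)): list=[2, 73, 8, 3, 5, 9] cursor@2
After 2 (delete_current): list=[73, 8, 3, 5, 9] cursor@73

Answer: 73 8 3 5 9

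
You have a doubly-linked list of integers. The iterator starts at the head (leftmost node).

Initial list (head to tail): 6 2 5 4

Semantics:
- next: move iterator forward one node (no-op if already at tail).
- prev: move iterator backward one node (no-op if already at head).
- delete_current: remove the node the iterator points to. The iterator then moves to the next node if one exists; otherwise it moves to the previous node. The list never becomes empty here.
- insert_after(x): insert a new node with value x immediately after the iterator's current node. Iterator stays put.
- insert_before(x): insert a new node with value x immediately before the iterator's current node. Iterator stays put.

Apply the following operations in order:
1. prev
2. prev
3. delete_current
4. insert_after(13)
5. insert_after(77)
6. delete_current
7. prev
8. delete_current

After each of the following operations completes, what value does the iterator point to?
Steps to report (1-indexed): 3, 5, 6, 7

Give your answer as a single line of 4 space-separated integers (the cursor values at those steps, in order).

Answer: 2 2 77 77

Derivation:
After 1 (prev): list=[6, 2, 5, 4] cursor@6
After 2 (prev): list=[6, 2, 5, 4] cursor@6
After 3 (delete_current): list=[2, 5, 4] cursor@2
After 4 (insert_after(13)): list=[2, 13, 5, 4] cursor@2
After 5 (insert_after(77)): list=[2, 77, 13, 5, 4] cursor@2
After 6 (delete_current): list=[77, 13, 5, 4] cursor@77
After 7 (prev): list=[77, 13, 5, 4] cursor@77
After 8 (delete_current): list=[13, 5, 4] cursor@13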